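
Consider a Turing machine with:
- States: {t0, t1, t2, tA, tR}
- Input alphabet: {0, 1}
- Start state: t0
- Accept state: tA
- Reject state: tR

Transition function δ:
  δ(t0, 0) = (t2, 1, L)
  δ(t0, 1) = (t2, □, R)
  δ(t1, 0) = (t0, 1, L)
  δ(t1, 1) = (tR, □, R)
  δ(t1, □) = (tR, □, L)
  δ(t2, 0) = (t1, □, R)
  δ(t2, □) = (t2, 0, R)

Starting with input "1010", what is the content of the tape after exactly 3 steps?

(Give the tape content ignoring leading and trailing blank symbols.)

Execution trace:
Initial: [t0]1010
Step 1: δ(t0, 1) = (t2, □, R) → □[t2]010
Step 2: δ(t2, 0) = (t1, □, R) → □□[t1]10
Step 3: δ(t1, 1) = (tR, □, R) → □□□[tR]0

The machine reaches the reject state tR and halts.

After 3 steps, the tape (ignoring leading/trailing blanks) is: 0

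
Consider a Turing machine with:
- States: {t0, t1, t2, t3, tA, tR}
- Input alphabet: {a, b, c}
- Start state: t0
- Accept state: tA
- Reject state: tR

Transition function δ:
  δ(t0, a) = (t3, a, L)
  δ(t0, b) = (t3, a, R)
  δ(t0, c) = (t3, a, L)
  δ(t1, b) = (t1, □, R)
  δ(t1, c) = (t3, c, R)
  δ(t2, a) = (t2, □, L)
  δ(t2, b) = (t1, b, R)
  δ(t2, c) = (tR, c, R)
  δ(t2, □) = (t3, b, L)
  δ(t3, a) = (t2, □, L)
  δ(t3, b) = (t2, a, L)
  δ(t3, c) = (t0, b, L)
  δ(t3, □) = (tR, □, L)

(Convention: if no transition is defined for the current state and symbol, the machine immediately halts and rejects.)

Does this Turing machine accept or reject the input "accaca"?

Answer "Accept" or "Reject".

Execution trace:
Initial: [t0]accaca
Step 1: δ(t0, a) = (t3, a, L) → [t3]□accaca
Step 2: δ(t3, □) = (tR, □, L) → [tR]□□accaca

The machine reaches the reject state tR and halts.

Answer: Reject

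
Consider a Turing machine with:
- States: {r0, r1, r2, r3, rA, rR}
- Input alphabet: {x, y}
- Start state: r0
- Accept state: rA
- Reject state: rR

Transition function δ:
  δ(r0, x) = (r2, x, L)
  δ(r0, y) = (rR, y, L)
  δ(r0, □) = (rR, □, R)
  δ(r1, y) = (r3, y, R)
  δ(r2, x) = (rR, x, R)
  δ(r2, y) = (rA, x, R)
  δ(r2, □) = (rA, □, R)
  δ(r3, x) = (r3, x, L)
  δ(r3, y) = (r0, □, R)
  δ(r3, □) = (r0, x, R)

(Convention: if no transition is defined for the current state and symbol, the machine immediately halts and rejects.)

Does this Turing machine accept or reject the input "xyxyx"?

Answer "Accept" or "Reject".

Execution trace:
Initial: [r0]xyxyx
Step 1: δ(r0, x) = (r2, x, L) → [r2]□xyxyx
Step 2: δ(r2, □) = (rA, □, R) → □[rA]xyxyx

The machine reaches the accept state rA and halts.

Answer: Accept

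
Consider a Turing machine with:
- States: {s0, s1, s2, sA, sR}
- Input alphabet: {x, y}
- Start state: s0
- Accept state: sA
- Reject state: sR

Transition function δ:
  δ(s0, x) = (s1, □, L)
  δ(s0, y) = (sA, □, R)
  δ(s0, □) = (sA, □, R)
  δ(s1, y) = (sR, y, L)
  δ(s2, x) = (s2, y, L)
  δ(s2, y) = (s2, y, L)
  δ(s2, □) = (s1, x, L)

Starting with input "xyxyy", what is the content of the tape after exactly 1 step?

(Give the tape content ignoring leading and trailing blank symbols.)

Execution trace:
Initial: [s0]xyxyy
Step 1: δ(s0, x) = (s1, □, L) → [s1]□□yxyy

No transition is defined for δ(s1, □). By convention the machine halts and rejects.

After 1 step, the tape (ignoring leading/trailing blanks) is: yxyy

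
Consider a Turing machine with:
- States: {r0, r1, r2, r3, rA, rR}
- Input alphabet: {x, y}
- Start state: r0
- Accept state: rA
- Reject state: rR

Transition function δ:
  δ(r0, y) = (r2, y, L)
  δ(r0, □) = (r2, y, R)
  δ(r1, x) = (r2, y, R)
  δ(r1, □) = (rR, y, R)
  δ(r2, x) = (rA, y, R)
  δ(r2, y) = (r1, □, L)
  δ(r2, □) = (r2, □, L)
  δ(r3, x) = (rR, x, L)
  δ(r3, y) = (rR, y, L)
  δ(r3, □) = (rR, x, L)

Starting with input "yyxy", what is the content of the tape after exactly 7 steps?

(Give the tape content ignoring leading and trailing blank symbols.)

Execution trace:
Initial: [r0]yyxy
Step 1: δ(r0, y) = (r2, y, L) → [r2]□yyxy
Step 2: δ(r2, □) = (r2, □, L) → [r2]□□yyxy
Step 3: δ(r2, □) = (r2, □, L) → [r2]□□□yyxy
Step 4: δ(r2, □) = (r2, □, L) → [r2]□□□□yyxy
Step 5: δ(r2, □) = (r2, □, L) → [r2]□□□□□yyxy
Step 6: δ(r2, □) = (r2, □, L) → [r2]□□□□□□yyxy
Step 7: δ(r2, □) = (r2, □, L) → [r2]□□□□□□□yyxy

After 7 steps, the tape (ignoring leading/trailing blanks) is: yyxy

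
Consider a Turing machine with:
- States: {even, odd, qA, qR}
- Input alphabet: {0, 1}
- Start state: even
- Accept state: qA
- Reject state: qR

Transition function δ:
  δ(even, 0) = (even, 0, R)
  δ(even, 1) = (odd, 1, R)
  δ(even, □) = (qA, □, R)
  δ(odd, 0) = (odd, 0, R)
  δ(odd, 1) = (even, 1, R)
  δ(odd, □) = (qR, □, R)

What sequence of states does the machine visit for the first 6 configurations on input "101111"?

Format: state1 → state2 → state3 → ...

Execution trace:
Initial: [even]101111
Step 1: δ(even, 1) = (odd, 1, R) → 1[odd]01111
Step 2: δ(odd, 0) = (odd, 0, R) → 10[odd]1111
Step 3: δ(odd, 1) = (even, 1, R) → 101[even]111
Step 4: δ(even, 1) = (odd, 1, R) → 1011[odd]11
Step 5: δ(odd, 1) = (even, 1, R) → 10111[even]1

State sequence: even → odd → odd → even → odd → even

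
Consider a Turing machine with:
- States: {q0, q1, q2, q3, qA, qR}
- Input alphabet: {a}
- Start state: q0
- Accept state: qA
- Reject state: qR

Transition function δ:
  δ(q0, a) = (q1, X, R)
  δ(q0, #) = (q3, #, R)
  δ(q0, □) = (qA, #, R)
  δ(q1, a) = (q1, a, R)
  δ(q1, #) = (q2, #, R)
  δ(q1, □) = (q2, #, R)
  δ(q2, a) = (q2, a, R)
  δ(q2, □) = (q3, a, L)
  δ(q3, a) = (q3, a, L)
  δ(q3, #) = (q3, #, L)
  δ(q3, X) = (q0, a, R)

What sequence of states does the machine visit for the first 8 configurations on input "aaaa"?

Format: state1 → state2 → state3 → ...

Execution trace:
Initial: [q0]aaaa
Step 1: δ(q0, a) = (q1, X, R) → X[q1]aaa
Step 2: δ(q1, a) = (q1, a, R) → Xa[q1]aa
Step 3: δ(q1, a) = (q1, a, R) → Xaa[q1]a
Step 4: δ(q1, a) = (q1, a, R) → Xaaa[q1]□
Step 5: δ(q1, □) = (q2, #, R) → Xaaa#[q2]□
Step 6: δ(q2, □) = (q3, a, L) → Xaaa[q3]#a
Step 7: δ(q3, #) = (q3, #, L) → Xaa[q3]a#a

State sequence: q0 → q1 → q1 → q1 → q1 → q2 → q3 → q3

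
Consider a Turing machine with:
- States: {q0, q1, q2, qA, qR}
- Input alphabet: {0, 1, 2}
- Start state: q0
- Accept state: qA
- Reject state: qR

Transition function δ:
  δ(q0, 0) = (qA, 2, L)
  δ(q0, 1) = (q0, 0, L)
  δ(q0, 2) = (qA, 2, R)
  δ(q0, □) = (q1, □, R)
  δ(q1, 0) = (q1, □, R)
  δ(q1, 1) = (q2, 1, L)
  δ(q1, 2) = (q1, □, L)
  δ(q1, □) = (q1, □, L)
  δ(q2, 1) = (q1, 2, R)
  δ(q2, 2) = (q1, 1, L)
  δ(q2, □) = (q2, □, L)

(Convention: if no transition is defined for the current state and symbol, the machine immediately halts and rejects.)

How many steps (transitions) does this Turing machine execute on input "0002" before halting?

Execution trace:
Initial: [q0]0002
Step 1: δ(q0, 0) = (qA, 2, L) → [qA]□2002

The machine reaches the accept state qA and halts.

The machine executed 1 step before halting.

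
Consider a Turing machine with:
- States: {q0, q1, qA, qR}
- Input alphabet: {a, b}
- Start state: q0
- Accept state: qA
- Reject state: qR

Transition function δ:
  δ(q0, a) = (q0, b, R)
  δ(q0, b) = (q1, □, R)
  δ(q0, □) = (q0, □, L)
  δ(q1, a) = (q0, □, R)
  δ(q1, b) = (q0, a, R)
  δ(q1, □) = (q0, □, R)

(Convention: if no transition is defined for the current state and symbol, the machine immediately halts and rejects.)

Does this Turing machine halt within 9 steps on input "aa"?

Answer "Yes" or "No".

Execution trace:
Initial: [q0]aa
Step 1: δ(q0, a) = (q0, b, R) → b[q0]a
Step 2: δ(q0, a) = (q0, b, R) → bb[q0]□
Step 3: δ(q0, □) = (q0, □, L) → b[q0]b□
Step 4: δ(q0, b) = (q1, □, R) → b□[q1]□
Step 5: δ(q1, □) = (q0, □, R) → b□□[q0]□
Step 6: δ(q0, □) = (q0, □, L) → b□[q0]□□
Step 7: δ(q0, □) = (q0, □, L) → b[q0]□□□
Step 8: δ(q0, □) = (q0, □, L) → [q0]b□□□
Step 9: δ(q0, b) = (q1, □, R) → □[q1]□□□

The machine has not reached a halting state after 9 steps.
The machine did not halt within the 9-step bound.

Answer: No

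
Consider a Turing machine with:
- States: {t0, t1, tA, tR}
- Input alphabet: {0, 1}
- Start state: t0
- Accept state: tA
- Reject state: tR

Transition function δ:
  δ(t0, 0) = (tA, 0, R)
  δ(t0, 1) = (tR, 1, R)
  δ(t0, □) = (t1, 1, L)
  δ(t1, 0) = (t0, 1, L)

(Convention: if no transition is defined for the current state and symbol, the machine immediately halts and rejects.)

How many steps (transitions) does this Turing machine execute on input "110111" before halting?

Execution trace:
Initial: [t0]110111
Step 1: δ(t0, 1) = (tR, 1, R) → 1[tR]10111

The machine reaches the reject state tR and halts.

The machine executed 1 step before halting.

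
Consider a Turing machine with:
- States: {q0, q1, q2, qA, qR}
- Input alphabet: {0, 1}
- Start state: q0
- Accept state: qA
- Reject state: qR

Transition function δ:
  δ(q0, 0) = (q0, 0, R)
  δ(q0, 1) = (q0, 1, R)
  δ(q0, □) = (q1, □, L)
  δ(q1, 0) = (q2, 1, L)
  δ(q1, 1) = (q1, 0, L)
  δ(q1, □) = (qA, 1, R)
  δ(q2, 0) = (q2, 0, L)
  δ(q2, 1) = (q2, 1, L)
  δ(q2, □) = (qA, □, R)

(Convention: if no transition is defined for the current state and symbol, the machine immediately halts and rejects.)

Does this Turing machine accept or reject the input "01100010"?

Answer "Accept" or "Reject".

Execution trace:
Initial: [q0]01100010
Step 1: δ(q0, 0) = (q0, 0, R) → 0[q0]1100010
Step 2: δ(q0, 1) = (q0, 1, R) → 01[q0]100010
Step 3: δ(q0, 1) = (q0, 1, R) → 011[q0]00010
Step 4: δ(q0, 0) = (q0, 0, R) → 0110[q0]0010
Step 5: δ(q0, 0) = (q0, 0, R) → 01100[q0]010
Step 6: δ(q0, 0) = (q0, 0, R) → 011000[q0]10
Step 7: δ(q0, 1) = (q0, 1, R) → 0110001[q0]0
Step 8: δ(q0, 0) = (q0, 0, R) → 01100010[q0]□
Step 9: δ(q0, □) = (q1, □, L) → 0110001[q1]0□
Step 10: δ(q1, 0) = (q2, 1, L) → 011000[q2]11□
Step 11: δ(q2, 1) = (q2, 1, L) → 01100[q2]011□
Step 12: δ(q2, 0) = (q2, 0, L) → 0110[q2]0011□
Step 13: δ(q2, 0) = (q2, 0, L) → 011[q2]00011□
Step 14: δ(q2, 0) = (q2, 0, L) → 01[q2]100011□
Step 15: δ(q2, 1) = (q2, 1, L) → 0[q2]1100011□
Step 16: δ(q2, 1) = (q2, 1, L) → [q2]01100011□
Step 17: δ(q2, 0) = (q2, 0, L) → [q2]□01100011□
Step 18: δ(q2, □) = (qA, □, R) → □[qA]01100011□

The machine reaches the accept state qA and halts.

Answer: Accept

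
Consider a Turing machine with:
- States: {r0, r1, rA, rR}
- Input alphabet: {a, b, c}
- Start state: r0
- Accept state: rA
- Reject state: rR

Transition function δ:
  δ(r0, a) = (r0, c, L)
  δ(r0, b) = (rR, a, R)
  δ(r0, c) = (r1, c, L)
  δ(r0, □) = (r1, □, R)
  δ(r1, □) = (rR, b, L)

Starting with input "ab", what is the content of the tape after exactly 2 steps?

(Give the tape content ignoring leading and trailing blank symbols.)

Execution trace:
Initial: [r0]ab
Step 1: δ(r0, a) = (r0, c, L) → [r0]□cb
Step 2: δ(r0, □) = (r1, □, R) → □[r1]cb

No transition is defined for δ(r1, c). By convention the machine halts and rejects.

After 2 steps, the tape (ignoring leading/trailing blanks) is: cb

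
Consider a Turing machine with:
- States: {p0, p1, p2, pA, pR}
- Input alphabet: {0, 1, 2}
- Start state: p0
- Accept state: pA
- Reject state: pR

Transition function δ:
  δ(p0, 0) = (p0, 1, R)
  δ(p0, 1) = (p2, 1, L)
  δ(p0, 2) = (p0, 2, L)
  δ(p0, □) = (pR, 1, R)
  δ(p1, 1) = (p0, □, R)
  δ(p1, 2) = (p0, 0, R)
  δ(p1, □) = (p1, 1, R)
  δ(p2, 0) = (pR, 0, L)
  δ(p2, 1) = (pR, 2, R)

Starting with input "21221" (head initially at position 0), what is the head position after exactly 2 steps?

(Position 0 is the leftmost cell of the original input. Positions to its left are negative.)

Execution trace (head position shown):
Step 0: [p0]21221  (head at position 0)
Step 1: move left → [p0]□21221  (head at position -1)
Step 2: move right → 1[pR]21221  (head at position 0)

After 2 steps, the head is at position 0.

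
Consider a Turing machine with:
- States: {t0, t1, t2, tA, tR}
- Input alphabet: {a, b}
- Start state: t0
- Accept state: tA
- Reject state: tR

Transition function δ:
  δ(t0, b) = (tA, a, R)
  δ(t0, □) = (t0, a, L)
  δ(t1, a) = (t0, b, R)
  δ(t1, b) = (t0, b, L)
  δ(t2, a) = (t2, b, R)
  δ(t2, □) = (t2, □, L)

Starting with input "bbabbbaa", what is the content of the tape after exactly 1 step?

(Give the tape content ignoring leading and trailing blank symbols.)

Execution trace:
Initial: [t0]bbabbbaa
Step 1: δ(t0, b) = (tA, a, R) → a[tA]babbbaa

The machine reaches the accept state tA and halts.

After 1 step, the tape (ignoring leading/trailing blanks) is: ababbbaa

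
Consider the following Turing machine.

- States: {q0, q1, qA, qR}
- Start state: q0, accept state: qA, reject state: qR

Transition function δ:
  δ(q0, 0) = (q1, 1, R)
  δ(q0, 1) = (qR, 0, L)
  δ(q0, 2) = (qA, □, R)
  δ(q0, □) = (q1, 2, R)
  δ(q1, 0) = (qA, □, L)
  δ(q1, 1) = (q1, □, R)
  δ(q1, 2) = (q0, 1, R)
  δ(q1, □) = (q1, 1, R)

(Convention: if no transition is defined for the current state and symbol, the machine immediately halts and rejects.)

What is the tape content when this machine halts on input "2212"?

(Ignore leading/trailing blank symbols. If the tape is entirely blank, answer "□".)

Execution trace:
Initial: [q0]2212
Step 1: δ(q0, 2) = (qA, □, R) → □[qA]212

The machine reaches the accept state qA and halts.

Final tape (ignoring leading/trailing blanks): 212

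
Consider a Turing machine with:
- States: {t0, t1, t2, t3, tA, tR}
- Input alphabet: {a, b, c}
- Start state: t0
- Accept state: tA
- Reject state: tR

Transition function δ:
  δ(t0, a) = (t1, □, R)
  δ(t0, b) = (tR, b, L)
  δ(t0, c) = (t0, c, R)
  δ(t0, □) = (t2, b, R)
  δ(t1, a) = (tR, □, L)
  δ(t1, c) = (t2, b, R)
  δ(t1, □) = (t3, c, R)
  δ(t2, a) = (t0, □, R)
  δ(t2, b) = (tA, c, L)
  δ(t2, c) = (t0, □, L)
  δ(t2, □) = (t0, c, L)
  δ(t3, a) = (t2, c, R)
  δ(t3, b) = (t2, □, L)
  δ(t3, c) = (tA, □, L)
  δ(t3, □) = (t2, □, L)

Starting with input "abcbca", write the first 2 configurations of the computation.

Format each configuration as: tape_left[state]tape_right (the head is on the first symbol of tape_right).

Transitions applied:
Step 1: δ(t0, a) = (t1, □, R)

The first 2 configurations are:
[t0]abcbca ⊢ □[t1]bcbca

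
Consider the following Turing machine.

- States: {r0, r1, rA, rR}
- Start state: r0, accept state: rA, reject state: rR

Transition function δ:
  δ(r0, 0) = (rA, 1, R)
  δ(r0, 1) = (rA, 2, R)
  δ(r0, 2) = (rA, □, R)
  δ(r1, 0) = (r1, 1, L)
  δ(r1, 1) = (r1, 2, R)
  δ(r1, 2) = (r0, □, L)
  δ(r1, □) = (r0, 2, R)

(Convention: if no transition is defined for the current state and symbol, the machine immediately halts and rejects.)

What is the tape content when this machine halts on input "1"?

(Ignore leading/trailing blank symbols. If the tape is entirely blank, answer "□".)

Execution trace:
Initial: [r0]1
Step 1: δ(r0, 1) = (rA, 2, R) → 2[rA]□

The machine reaches the accept state rA and halts.

Final tape (ignoring leading/trailing blanks): 2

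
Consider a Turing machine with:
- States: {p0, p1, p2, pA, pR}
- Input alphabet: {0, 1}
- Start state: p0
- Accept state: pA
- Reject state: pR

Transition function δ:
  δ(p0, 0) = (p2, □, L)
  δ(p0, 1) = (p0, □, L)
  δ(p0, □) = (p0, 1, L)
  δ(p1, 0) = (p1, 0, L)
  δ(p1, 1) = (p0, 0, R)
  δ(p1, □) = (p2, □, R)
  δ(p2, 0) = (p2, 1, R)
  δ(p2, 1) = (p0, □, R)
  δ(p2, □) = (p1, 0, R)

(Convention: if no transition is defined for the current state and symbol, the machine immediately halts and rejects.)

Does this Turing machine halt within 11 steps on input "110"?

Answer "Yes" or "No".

Execution trace:
Initial: [p0]110
Step 1: δ(p0, 1) = (p0, □, L) → [p0]□□10
Step 2: δ(p0, □) = (p0, 1, L) → [p0]□1□10
Step 3: δ(p0, □) = (p0, 1, L) → [p0]□11□10
Step 4: δ(p0, □) = (p0, 1, L) → [p0]□111□10
Step 5: δ(p0, □) = (p0, 1, L) → [p0]□1111□10
Step 6: δ(p0, □) = (p0, 1, L) → [p0]□11111□10
Step 7: δ(p0, □) = (p0, 1, L) → [p0]□111111□10
Step 8: δ(p0, □) = (p0, 1, L) → [p0]□1111111□10
Step 9: δ(p0, □) = (p0, 1, L) → [p0]□11111111□10
Step 10: δ(p0, □) = (p0, 1, L) → [p0]□111111111□10
Step 11: δ(p0, □) = (p0, 1, L) → [p0]□1111111111□10

The machine has not reached a halting state after 11 steps.
The machine did not halt within the 11-step bound.

Answer: No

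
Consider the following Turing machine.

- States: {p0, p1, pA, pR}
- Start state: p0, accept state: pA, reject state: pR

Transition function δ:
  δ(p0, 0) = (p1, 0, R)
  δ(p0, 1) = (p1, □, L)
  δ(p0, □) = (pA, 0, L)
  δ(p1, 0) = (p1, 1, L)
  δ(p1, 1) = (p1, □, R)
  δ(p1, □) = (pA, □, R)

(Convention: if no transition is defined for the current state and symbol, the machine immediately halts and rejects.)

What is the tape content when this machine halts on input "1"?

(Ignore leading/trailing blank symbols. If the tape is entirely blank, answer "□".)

Execution trace:
Initial: [p0]1
Step 1: δ(p0, 1) = (p1, □, L) → [p1]□□
Step 2: δ(p1, □) = (pA, □, R) → □[pA]□

The machine reaches the accept state pA and halts.

Final tape (ignoring leading/trailing blanks): □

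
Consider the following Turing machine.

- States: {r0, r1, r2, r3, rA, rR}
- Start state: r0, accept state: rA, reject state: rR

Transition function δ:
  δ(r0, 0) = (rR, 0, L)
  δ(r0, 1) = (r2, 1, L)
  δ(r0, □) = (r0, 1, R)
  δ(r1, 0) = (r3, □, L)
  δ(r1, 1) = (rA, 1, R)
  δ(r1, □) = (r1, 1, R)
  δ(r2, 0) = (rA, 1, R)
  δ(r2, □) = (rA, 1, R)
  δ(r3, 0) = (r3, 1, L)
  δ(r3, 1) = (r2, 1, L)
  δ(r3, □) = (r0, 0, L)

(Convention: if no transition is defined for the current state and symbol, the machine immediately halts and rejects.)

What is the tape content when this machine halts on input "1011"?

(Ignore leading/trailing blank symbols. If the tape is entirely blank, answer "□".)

Execution trace:
Initial: [r0]1011
Step 1: δ(r0, 1) = (r2, 1, L) → [r2]□1011
Step 2: δ(r2, □) = (rA, 1, R) → 1[rA]1011

The machine reaches the accept state rA and halts.

Final tape (ignoring leading/trailing blanks): 11011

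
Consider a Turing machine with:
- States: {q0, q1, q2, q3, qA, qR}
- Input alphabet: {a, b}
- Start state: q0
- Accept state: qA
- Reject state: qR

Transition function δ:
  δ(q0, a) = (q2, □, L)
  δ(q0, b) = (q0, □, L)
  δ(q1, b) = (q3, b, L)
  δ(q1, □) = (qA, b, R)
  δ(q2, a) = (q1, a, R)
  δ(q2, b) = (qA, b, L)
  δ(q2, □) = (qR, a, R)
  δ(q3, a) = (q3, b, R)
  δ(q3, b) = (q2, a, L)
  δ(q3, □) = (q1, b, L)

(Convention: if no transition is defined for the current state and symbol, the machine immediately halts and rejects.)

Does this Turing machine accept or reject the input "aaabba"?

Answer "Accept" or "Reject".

Execution trace:
Initial: [q0]aaabba
Step 1: δ(q0, a) = (q2, □, L) → [q2]□□aabba
Step 2: δ(q2, □) = (qR, a, R) → a[qR]□aabba

The machine reaches the reject state qR and halts.

Answer: Reject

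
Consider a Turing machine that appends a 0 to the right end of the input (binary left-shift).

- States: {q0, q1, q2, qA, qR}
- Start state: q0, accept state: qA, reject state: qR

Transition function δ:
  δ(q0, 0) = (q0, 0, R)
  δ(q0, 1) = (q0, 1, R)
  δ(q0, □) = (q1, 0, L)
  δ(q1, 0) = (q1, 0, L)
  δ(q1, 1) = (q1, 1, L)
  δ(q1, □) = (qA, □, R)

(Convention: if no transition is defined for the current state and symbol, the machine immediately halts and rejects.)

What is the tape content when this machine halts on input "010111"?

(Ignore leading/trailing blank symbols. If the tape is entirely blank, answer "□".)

Execution trace:
Initial: [q0]010111
Step 1: δ(q0, 0) = (q0, 0, R) → 0[q0]10111
Step 2: δ(q0, 1) = (q0, 1, R) → 01[q0]0111
Step 3: δ(q0, 0) = (q0, 0, R) → 010[q0]111
Step 4: δ(q0, 1) = (q0, 1, R) → 0101[q0]11
Step 5: δ(q0, 1) = (q0, 1, R) → 01011[q0]1
Step 6: δ(q0, 1) = (q0, 1, R) → 010111[q0]□
Step 7: δ(q0, □) = (q1, 0, L) → 01011[q1]10
Step 8: δ(q1, 1) = (q1, 1, L) → 0101[q1]110
Step 9: δ(q1, 1) = (q1, 1, L) → 010[q1]1110
Step 10: δ(q1, 1) = (q1, 1, L) → 01[q1]01110
Step 11: δ(q1, 0) = (q1, 0, L) → 0[q1]101110
Step 12: δ(q1, 1) = (q1, 1, L) → [q1]0101110
Step 13: δ(q1, 0) = (q1, 0, L) → [q1]□0101110
Step 14: δ(q1, □) = (qA, □, R) → □[qA]0101110

The machine reaches the accept state qA and halts.

Final tape (ignoring leading/trailing blanks): 0101110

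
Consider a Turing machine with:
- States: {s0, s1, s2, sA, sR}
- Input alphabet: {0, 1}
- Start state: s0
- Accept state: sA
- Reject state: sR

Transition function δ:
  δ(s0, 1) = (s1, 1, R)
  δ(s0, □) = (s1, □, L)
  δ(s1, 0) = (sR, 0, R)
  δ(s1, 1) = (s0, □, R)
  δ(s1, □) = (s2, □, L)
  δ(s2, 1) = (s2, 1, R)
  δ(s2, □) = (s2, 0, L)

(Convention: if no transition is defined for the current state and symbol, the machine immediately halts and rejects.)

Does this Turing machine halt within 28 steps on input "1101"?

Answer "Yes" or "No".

Execution trace:
Initial: [s0]1101
Step 1: δ(s0, 1) = (s1, 1, R) → 1[s1]101
Step 2: δ(s1, 1) = (s0, □, R) → 1□[s0]01

No transition is defined for δ(s0, 0). By convention the machine halts and rejects.
The machine halted after 2 steps (within the 28-step bound).

Answer: Yes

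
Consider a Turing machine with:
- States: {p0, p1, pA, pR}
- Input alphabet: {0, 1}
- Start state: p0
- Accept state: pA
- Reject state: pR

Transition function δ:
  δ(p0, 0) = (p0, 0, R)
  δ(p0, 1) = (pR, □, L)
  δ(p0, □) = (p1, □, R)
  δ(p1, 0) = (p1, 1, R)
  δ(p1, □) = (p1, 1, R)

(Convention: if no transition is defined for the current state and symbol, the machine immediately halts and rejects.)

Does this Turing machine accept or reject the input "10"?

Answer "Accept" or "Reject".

Execution trace:
Initial: [p0]10
Step 1: δ(p0, 1) = (pR, □, L) → [pR]□□0

The machine reaches the reject state pR and halts.

Answer: Reject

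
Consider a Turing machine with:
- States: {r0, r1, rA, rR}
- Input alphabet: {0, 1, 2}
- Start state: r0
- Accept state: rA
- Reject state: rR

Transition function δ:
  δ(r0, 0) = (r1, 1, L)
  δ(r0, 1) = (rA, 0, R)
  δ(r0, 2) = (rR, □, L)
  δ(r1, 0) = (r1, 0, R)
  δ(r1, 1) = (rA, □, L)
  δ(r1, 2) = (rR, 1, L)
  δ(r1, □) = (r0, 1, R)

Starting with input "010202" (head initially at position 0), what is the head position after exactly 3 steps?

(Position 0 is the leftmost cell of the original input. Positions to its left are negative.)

Execution trace (head position shown):
Step 0: [r0]010202  (head at position 0)
Step 1: move left → [r1]□110202  (head at position -1)
Step 2: move right → 1[r0]110202  (head at position 0)
Step 3: move right → 10[rA]10202  (head at position 1)

After 3 steps, the head is at position 1.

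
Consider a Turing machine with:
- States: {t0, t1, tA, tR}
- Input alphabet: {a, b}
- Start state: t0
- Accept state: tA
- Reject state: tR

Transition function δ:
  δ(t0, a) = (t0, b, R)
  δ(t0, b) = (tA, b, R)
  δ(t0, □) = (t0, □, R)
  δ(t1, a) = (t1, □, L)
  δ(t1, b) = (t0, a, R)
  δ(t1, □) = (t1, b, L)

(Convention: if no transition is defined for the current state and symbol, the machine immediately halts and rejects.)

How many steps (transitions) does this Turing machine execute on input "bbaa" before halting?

Execution trace:
Initial: [t0]bbaa
Step 1: δ(t0, b) = (tA, b, R) → b[tA]baa

The machine reaches the accept state tA and halts.

The machine executed 1 step before halting.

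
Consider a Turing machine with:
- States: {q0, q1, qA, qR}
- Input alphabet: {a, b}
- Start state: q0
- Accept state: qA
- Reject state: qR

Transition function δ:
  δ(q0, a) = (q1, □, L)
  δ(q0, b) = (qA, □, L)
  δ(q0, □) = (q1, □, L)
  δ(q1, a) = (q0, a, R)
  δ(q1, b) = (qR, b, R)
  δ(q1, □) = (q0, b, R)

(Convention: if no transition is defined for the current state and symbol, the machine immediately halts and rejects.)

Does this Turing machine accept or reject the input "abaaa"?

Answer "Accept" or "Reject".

Execution trace:
Initial: [q0]abaaa
Step 1: δ(q0, a) = (q1, □, L) → [q1]□□baaa
Step 2: δ(q1, □) = (q0, b, R) → b[q0]□baaa
Step 3: δ(q0, □) = (q1, □, L) → [q1]b□baaa
Step 4: δ(q1, b) = (qR, b, R) → b[qR]□baaa

The machine reaches the reject state qR and halts.

Answer: Reject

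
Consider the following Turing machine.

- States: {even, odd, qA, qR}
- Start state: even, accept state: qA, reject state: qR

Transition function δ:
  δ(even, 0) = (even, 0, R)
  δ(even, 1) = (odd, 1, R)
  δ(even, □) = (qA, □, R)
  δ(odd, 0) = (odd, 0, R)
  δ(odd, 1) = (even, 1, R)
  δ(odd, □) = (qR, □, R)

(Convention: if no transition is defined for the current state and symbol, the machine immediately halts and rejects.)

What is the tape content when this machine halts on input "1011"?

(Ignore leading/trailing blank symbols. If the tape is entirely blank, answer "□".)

Execution trace:
Initial: [even]1011
Step 1: δ(even, 1) = (odd, 1, R) → 1[odd]011
Step 2: δ(odd, 0) = (odd, 0, R) → 10[odd]11
Step 3: δ(odd, 1) = (even, 1, R) → 101[even]1
Step 4: δ(even, 1) = (odd, 1, R) → 1011[odd]□
Step 5: δ(odd, □) = (qR, □, R) → 1011□[qR]□

The machine reaches the reject state qR and halts.

Final tape (ignoring leading/trailing blanks): 1011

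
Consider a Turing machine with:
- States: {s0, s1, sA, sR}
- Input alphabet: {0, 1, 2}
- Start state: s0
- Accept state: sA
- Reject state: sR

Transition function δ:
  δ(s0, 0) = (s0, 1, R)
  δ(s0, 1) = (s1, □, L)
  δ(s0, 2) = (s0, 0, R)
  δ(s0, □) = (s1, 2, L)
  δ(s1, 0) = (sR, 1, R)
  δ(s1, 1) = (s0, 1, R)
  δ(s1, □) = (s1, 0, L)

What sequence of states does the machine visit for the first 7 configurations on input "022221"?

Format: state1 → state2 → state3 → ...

Execution trace:
Initial: [s0]022221
Step 1: δ(s0, 0) = (s0, 1, R) → 1[s0]22221
Step 2: δ(s0, 2) = (s0, 0, R) → 10[s0]2221
Step 3: δ(s0, 2) = (s0, 0, R) → 100[s0]221
Step 4: δ(s0, 2) = (s0, 0, R) → 1000[s0]21
Step 5: δ(s0, 2) = (s0, 0, R) → 10000[s0]1
Step 6: δ(s0, 1) = (s1, □, L) → 1000[s1]0□

State sequence: s0 → s0 → s0 → s0 → s0 → s0 → s1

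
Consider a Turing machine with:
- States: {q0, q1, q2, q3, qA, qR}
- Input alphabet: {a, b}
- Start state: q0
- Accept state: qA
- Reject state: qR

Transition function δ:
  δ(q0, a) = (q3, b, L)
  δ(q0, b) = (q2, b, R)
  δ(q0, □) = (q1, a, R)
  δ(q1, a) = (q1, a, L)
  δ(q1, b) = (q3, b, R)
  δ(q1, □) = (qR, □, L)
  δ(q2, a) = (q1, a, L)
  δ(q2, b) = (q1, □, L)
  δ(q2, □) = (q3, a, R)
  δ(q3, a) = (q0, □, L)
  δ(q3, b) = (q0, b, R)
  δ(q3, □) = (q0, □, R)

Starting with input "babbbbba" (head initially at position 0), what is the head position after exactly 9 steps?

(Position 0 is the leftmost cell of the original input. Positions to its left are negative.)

Execution trace (head position shown):
Step 0: [q0]babbbbba  (head at position 0)
Step 1: move right → b[q2]abbbbba  (head at position 1)
Step 2: move left → [q1]babbbbba  (head at position 0)
Step 3: move right → b[q3]abbbbba  (head at position 1)
Step 4: move left → [q0]b□bbbbba  (head at position 0)
Step 5: move right → b[q2]□bbbbba  (head at position 1)
Step 6: move right → ba[q3]bbbbba  (head at position 2)
Step 7: move right → bab[q0]bbbba  (head at position 3)
Step 8: move right → babb[q2]bbba  (head at position 4)
Step 9: move left → bab[q1]b□bba  (head at position 3)

After 9 steps, the head is at position 3.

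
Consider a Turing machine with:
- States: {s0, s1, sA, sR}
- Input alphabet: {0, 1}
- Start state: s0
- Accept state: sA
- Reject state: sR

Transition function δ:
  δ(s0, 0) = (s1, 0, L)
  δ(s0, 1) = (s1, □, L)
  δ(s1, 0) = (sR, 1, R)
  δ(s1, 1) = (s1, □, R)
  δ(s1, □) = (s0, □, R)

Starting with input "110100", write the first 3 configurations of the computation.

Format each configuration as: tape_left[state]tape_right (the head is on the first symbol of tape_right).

Transitions applied:
Step 1: δ(s0, 1) = (s1, □, L)
Step 2: δ(s1, □) = (s0, □, R)

The first 3 configurations are:
[s0]110100 ⊢ [s1]□□10100 ⊢ □[s0]□10100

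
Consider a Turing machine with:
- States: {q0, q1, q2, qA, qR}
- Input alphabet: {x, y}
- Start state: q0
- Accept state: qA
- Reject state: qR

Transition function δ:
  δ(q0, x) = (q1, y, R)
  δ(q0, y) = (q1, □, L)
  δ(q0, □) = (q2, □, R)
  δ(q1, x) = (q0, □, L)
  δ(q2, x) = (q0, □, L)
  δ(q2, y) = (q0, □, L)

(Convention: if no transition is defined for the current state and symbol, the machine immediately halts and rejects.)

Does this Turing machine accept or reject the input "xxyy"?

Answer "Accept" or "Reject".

Execution trace:
Initial: [q0]xxyy
Step 1: δ(q0, x) = (q1, y, R) → y[q1]xyy
Step 2: δ(q1, x) = (q0, □, L) → [q0]y□yy
Step 3: δ(q0, y) = (q1, □, L) → [q1]□□□yy

No transition is defined for δ(q1, □). By convention the machine halts and rejects.

Answer: Reject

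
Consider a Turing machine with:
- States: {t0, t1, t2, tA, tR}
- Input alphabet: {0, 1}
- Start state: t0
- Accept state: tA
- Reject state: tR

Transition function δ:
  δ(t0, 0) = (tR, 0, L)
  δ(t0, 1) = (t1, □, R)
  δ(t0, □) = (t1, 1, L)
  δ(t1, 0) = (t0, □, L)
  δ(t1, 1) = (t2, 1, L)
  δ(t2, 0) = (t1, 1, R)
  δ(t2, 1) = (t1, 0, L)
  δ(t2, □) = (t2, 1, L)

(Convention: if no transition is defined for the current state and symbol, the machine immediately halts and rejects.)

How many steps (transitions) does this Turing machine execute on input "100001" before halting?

Execution trace:
Initial: [t0]100001
Step 1: δ(t0, 1) = (t1, □, R) → □[t1]00001
Step 2: δ(t1, 0) = (t0, □, L) → [t0]□□0001
Step 3: δ(t0, □) = (t1, 1, L) → [t1]□1□0001

No transition is defined for δ(t1, □). By convention the machine halts and rejects.

The machine executed 3 steps before halting.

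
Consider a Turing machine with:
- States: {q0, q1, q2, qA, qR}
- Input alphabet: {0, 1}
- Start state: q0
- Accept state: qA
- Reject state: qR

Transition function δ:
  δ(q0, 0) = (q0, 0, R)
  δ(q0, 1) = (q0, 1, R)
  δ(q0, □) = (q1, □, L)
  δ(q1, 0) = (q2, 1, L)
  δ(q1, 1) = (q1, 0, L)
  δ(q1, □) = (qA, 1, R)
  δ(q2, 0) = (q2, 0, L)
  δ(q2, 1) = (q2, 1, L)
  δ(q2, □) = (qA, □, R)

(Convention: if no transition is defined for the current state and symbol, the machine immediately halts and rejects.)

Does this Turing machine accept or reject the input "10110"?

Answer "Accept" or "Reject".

Execution trace:
Initial: [q0]10110
Step 1: δ(q0, 1) = (q0, 1, R) → 1[q0]0110
Step 2: δ(q0, 0) = (q0, 0, R) → 10[q0]110
Step 3: δ(q0, 1) = (q0, 1, R) → 101[q0]10
Step 4: δ(q0, 1) = (q0, 1, R) → 1011[q0]0
Step 5: δ(q0, 0) = (q0, 0, R) → 10110[q0]□
Step 6: δ(q0, □) = (q1, □, L) → 1011[q1]0□
Step 7: δ(q1, 0) = (q2, 1, L) → 101[q2]11□
Step 8: δ(q2, 1) = (q2, 1, L) → 10[q2]111□
Step 9: δ(q2, 1) = (q2, 1, L) → 1[q2]0111□
Step 10: δ(q2, 0) = (q2, 0, L) → [q2]10111□
Step 11: δ(q2, 1) = (q2, 1, L) → [q2]□10111□
Step 12: δ(q2, □) = (qA, □, R) → □[qA]10111□

The machine reaches the accept state qA and halts.

Answer: Accept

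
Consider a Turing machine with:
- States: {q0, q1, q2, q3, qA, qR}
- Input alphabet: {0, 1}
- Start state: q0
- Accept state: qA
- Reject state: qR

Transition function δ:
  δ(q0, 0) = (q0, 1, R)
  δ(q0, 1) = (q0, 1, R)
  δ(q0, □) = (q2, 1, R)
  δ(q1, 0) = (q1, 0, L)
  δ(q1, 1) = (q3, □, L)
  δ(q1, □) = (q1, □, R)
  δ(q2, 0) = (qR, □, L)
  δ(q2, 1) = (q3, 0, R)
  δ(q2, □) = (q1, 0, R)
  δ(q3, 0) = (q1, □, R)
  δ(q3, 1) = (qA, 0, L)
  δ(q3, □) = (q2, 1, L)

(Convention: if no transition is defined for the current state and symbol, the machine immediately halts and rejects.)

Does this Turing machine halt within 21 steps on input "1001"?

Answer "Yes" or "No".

Execution trace:
Initial: [q0]1001
Step 1: δ(q0, 1) = (q0, 1, R) → 1[q0]001
Step 2: δ(q0, 0) = (q0, 1, R) → 11[q0]01
Step 3: δ(q0, 0) = (q0, 1, R) → 111[q0]1
Step 4: δ(q0, 1) = (q0, 1, R) → 1111[q0]□
Step 5: δ(q0, □) = (q2, 1, R) → 11111[q2]□
Step 6: δ(q2, □) = (q1, 0, R) → 111110[q1]□
Step 7: δ(q1, □) = (q1, □, R) → 111110□[q1]□
Step 8: δ(q1, □) = (q1, □, R) → 111110□□[q1]□
Step 9: δ(q1, □) = (q1, □, R) → 111110□□□[q1]□
Step 10: δ(q1, □) = (q1, □, R) → 111110□□□□[q1]□
Step 11: δ(q1, □) = (q1, □, R) → 111110□□□□□[q1]□
Step 12: δ(q1, □) = (q1, □, R) → 111110□□□□□□[q1]□
Step 13: δ(q1, □) = (q1, □, R) → 111110□□□□□□□[q1]□
Step 14: δ(q1, □) = (q1, □, R) → 111110□□□□□□□□[q1]□
Step 15: δ(q1, □) = (q1, □, R) → 111110□□□□□□□□□[q1]□
Step 16: δ(q1, □) = (q1, □, R) → 111110□□□□□□□□□□[q1]□
Step 17: δ(q1, □) = (q1, □, R) → 111110□□□□□□□□□□□[q1]□
Step 18: δ(q1, □) = (q1, □, R) → 111110□□□□□□□□□□□□[q1]□
Step 19: δ(q1, □) = (q1, □, R) → 111110□□□□□□□□□□□□□[q1]□
Step 20: δ(q1, □) = (q1, □, R) → 111110□□□□□□□□□□□□□□[q1]□
Step 21: δ(q1, □) = (q1, □, R) → 111110□□□□□□□□□□□□□□□[q1]□

The machine has not reached a halting state after 21 steps.
The machine did not halt within the 21-step bound.

Answer: No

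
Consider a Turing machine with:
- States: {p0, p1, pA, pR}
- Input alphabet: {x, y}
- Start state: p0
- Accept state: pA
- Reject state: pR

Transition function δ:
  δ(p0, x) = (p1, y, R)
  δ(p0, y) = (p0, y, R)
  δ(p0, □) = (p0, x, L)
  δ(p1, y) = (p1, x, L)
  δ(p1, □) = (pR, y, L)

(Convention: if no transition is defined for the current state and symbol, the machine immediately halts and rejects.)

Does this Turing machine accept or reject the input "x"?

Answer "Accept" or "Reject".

Execution trace:
Initial: [p0]x
Step 1: δ(p0, x) = (p1, y, R) → y[p1]□
Step 2: δ(p1, □) = (pR, y, L) → [pR]yy

The machine reaches the reject state pR and halts.

Answer: Reject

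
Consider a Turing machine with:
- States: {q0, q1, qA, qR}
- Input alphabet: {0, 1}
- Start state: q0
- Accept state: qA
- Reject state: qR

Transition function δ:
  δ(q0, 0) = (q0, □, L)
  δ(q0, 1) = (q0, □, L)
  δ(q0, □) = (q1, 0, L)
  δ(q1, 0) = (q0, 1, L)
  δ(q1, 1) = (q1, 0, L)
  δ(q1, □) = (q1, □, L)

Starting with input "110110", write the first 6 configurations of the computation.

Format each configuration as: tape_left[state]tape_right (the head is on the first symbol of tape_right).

Transitions applied:
Step 1: δ(q0, 1) = (q0, □, L)
Step 2: δ(q0, □) = (q1, 0, L)
Step 3: δ(q1, □) = (q1, □, L)
Step 4: δ(q1, □) = (q1, □, L)
Step 5: δ(q1, □) = (q1, □, L)

The first 6 configurations are:
[q0]110110 ⊢ [q0]□□10110 ⊢ [q1]□0□10110 ⊢ [q1]□□0□10110 ⊢ [q1]□□□0□10110 ⊢ [q1]□□□□0□10110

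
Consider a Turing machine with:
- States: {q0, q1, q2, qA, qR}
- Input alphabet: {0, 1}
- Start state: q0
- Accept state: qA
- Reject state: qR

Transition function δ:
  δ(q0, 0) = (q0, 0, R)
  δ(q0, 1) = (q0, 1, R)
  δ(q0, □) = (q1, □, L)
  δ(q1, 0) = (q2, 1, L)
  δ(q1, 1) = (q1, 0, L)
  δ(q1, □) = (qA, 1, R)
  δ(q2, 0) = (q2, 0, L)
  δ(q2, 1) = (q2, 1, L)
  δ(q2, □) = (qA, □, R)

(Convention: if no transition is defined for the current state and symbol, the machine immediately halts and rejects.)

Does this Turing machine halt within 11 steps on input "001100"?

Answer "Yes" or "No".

Execution trace:
Initial: [q0]001100
Step 1: δ(q0, 0) = (q0, 0, R) → 0[q0]01100
Step 2: δ(q0, 0) = (q0, 0, R) → 00[q0]1100
Step 3: δ(q0, 1) = (q0, 1, R) → 001[q0]100
Step 4: δ(q0, 1) = (q0, 1, R) → 0011[q0]00
Step 5: δ(q0, 0) = (q0, 0, R) → 00110[q0]0
Step 6: δ(q0, 0) = (q0, 0, R) → 001100[q0]□
Step 7: δ(q0, □) = (q1, □, L) → 00110[q1]0□
Step 8: δ(q1, 0) = (q2, 1, L) → 0011[q2]01□
Step 9: δ(q2, 0) = (q2, 0, L) → 001[q2]101□
Step 10: δ(q2, 1) = (q2, 1, L) → 00[q2]1101□
Step 11: δ(q2, 1) = (q2, 1, L) → 0[q2]01101□

The machine has not reached a halting state after 11 steps.
The machine did not halt within the 11-step bound.

Answer: No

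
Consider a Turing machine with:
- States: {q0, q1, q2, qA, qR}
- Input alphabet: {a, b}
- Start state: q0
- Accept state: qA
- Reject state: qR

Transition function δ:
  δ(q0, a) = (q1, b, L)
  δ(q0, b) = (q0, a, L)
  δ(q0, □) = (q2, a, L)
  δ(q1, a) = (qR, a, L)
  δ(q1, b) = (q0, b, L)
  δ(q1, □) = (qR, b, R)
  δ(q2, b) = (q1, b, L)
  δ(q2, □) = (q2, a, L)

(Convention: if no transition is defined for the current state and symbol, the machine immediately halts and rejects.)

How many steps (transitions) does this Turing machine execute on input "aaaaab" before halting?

Execution trace:
Initial: [q0]aaaaab
Step 1: δ(q0, a) = (q1, b, L) → [q1]□baaaab
Step 2: δ(q1, □) = (qR, b, R) → b[qR]baaaab

The machine reaches the reject state qR and halts.

The machine executed 2 steps before halting.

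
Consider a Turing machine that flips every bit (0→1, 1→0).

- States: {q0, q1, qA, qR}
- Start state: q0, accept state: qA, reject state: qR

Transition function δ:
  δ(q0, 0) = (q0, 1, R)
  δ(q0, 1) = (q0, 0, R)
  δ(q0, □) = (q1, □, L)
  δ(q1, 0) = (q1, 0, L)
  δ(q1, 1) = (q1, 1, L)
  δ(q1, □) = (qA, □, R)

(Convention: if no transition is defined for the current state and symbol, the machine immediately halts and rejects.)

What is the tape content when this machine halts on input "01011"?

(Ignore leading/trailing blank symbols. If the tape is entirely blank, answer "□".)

Execution trace:
Initial: [q0]01011
Step 1: δ(q0, 0) = (q0, 1, R) → 1[q0]1011
Step 2: δ(q0, 1) = (q0, 0, R) → 10[q0]011
Step 3: δ(q0, 0) = (q0, 1, R) → 101[q0]11
Step 4: δ(q0, 1) = (q0, 0, R) → 1010[q0]1
Step 5: δ(q0, 1) = (q0, 0, R) → 10100[q0]□
Step 6: δ(q0, □) = (q1, □, L) → 1010[q1]0□
Step 7: δ(q1, 0) = (q1, 0, L) → 101[q1]00□
Step 8: δ(q1, 0) = (q1, 0, L) → 10[q1]100□
Step 9: δ(q1, 1) = (q1, 1, L) → 1[q1]0100□
Step 10: δ(q1, 0) = (q1, 0, L) → [q1]10100□
Step 11: δ(q1, 1) = (q1, 1, L) → [q1]□10100□
Step 12: δ(q1, □) = (qA, □, R) → □[qA]10100□

The machine reaches the accept state qA and halts.

Final tape (ignoring leading/trailing blanks): 10100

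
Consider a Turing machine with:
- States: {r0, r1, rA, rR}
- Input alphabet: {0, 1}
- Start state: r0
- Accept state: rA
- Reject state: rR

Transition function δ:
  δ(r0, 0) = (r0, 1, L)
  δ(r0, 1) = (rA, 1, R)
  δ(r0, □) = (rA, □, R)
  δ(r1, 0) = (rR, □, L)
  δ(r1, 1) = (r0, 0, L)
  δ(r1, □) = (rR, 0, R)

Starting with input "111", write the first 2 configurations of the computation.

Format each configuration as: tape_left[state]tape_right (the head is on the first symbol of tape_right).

Transitions applied:
Step 1: δ(r0, 1) = (rA, 1, R)

The first 2 configurations are:
[r0]111 ⊢ 1[rA]11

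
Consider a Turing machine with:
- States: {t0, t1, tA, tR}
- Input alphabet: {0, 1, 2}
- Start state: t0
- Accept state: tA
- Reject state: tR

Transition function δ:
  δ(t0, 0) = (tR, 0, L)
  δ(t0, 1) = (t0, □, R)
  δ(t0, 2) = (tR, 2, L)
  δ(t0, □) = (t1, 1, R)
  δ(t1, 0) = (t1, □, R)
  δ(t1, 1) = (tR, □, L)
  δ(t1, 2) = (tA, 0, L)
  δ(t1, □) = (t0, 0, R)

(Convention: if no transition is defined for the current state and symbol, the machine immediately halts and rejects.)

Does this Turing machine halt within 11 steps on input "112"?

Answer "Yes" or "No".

Execution trace:
Initial: [t0]112
Step 1: δ(t0, 1) = (t0, □, R) → □[t0]12
Step 2: δ(t0, 1) = (t0, □, R) → □□[t0]2
Step 3: δ(t0, 2) = (tR, 2, L) → □[tR]□2

The machine reaches the reject state tR and halts.
The machine halted after 3 steps (within the 11-step bound).

Answer: Yes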